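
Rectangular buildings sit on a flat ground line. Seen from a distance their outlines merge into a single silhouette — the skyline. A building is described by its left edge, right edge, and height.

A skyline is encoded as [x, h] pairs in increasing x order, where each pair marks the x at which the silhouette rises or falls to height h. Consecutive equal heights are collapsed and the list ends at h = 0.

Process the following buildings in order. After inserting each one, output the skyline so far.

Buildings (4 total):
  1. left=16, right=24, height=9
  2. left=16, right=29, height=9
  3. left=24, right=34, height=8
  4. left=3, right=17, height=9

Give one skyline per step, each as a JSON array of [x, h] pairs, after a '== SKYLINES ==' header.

== SKYLINES ==
[[16,9],[24,0]]
[[16,9],[29,0]]
[[16,9],[29,8],[34,0]]
[[3,9],[29,8],[34,0]]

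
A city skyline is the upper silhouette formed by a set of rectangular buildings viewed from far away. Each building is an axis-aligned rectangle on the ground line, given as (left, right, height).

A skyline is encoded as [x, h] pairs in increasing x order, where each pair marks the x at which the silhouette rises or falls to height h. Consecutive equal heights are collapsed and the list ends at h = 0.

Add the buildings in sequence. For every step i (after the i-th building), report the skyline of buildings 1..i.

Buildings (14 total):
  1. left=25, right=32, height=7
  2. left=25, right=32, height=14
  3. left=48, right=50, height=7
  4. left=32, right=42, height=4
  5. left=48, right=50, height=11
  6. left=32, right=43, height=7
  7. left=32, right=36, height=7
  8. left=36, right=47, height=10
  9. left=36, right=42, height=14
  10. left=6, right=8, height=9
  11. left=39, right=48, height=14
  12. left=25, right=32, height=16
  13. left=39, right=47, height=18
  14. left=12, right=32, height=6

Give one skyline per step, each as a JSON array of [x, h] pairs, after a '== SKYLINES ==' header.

== SKYLINES ==
[[25,7],[32,0]]
[[25,14],[32,0]]
[[25,14],[32,0],[48,7],[50,0]]
[[25,14],[32,4],[42,0],[48,7],[50,0]]
[[25,14],[32,4],[42,0],[48,11],[50,0]]
[[25,14],[32,7],[43,0],[48,11],[50,0]]
[[25,14],[32,7],[43,0],[48,11],[50,0]]
[[25,14],[32,7],[36,10],[47,0],[48,11],[50,0]]
[[25,14],[32,7],[36,14],[42,10],[47,0],[48,11],[50,0]]
[[6,9],[8,0],[25,14],[32,7],[36,14],[42,10],[47,0],[48,11],[50,0]]
[[6,9],[8,0],[25,14],[32,7],[36,14],[48,11],[50,0]]
[[6,9],[8,0],[25,16],[32,7],[36,14],[48,11],[50,0]]
[[6,9],[8,0],[25,16],[32,7],[36,14],[39,18],[47,14],[48,11],[50,0]]
[[6,9],[8,0],[12,6],[25,16],[32,7],[36,14],[39,18],[47,14],[48,11],[50,0]]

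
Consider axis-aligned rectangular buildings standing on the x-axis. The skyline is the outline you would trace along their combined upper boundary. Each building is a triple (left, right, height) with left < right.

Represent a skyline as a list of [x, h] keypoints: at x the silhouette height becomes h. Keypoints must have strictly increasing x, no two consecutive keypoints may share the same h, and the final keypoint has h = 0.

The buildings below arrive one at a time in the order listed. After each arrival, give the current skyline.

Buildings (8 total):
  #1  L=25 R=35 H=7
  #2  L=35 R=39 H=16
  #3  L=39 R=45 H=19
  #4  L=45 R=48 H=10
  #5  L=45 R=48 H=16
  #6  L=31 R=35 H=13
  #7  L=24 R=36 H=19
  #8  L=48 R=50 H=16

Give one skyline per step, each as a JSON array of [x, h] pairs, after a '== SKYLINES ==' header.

== SKYLINES ==
[[25,7],[35,0]]
[[25,7],[35,16],[39,0]]
[[25,7],[35,16],[39,19],[45,0]]
[[25,7],[35,16],[39,19],[45,10],[48,0]]
[[25,7],[35,16],[39,19],[45,16],[48,0]]
[[25,7],[31,13],[35,16],[39,19],[45,16],[48,0]]
[[24,19],[36,16],[39,19],[45,16],[48,0]]
[[24,19],[36,16],[39,19],[45,16],[50,0]]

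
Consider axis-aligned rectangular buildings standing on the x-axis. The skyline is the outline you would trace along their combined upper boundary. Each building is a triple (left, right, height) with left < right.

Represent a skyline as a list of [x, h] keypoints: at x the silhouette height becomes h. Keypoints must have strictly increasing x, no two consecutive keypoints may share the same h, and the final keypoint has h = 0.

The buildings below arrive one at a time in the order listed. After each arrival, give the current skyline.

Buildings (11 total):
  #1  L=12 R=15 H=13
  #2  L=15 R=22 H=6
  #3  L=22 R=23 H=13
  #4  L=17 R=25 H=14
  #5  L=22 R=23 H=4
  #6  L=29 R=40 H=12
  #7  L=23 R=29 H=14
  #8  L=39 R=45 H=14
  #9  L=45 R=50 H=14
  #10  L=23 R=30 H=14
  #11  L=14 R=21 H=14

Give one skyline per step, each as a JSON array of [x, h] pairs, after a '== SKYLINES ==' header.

== SKYLINES ==
[[12,13],[15,0]]
[[12,13],[15,6],[22,0]]
[[12,13],[15,6],[22,13],[23,0]]
[[12,13],[15,6],[17,14],[25,0]]
[[12,13],[15,6],[17,14],[25,0]]
[[12,13],[15,6],[17,14],[25,0],[29,12],[40,0]]
[[12,13],[15,6],[17,14],[29,12],[40,0]]
[[12,13],[15,6],[17,14],[29,12],[39,14],[45,0]]
[[12,13],[15,6],[17,14],[29,12],[39,14],[50,0]]
[[12,13],[15,6],[17,14],[30,12],[39,14],[50,0]]
[[12,13],[14,14],[30,12],[39,14],[50,0]]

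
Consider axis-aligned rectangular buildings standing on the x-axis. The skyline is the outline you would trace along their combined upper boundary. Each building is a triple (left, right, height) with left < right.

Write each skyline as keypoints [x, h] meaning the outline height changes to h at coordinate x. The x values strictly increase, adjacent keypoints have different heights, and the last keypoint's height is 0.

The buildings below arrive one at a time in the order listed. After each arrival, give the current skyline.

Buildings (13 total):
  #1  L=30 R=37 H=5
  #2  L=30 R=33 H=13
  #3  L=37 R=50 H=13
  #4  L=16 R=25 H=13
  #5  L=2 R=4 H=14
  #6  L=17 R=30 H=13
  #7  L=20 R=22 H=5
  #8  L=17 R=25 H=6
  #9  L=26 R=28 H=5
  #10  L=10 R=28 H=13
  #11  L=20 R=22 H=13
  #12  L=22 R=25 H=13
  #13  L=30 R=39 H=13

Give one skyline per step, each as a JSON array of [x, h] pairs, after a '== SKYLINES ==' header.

== SKYLINES ==
[[30,5],[37,0]]
[[30,13],[33,5],[37,0]]
[[30,13],[33,5],[37,13],[50,0]]
[[16,13],[25,0],[30,13],[33,5],[37,13],[50,0]]
[[2,14],[4,0],[16,13],[25,0],[30,13],[33,5],[37,13],[50,0]]
[[2,14],[4,0],[16,13],[33,5],[37,13],[50,0]]
[[2,14],[4,0],[16,13],[33,5],[37,13],[50,0]]
[[2,14],[4,0],[16,13],[33,5],[37,13],[50,0]]
[[2,14],[4,0],[16,13],[33,5],[37,13],[50,0]]
[[2,14],[4,0],[10,13],[33,5],[37,13],[50,0]]
[[2,14],[4,0],[10,13],[33,5],[37,13],[50,0]]
[[2,14],[4,0],[10,13],[33,5],[37,13],[50,0]]
[[2,14],[4,0],[10,13],[50,0]]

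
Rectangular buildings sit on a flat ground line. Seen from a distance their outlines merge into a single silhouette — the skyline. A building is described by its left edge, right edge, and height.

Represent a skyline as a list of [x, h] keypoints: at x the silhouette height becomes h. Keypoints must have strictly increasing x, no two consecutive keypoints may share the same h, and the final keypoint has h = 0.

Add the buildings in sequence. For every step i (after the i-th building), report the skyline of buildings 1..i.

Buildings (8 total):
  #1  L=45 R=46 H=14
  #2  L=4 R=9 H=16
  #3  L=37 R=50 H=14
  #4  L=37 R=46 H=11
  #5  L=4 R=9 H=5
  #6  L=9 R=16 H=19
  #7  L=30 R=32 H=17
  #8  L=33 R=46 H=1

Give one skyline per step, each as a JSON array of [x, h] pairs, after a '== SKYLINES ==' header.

== SKYLINES ==
[[45,14],[46,0]]
[[4,16],[9,0],[45,14],[46,0]]
[[4,16],[9,0],[37,14],[50,0]]
[[4,16],[9,0],[37,14],[50,0]]
[[4,16],[9,0],[37,14],[50,0]]
[[4,16],[9,19],[16,0],[37,14],[50,0]]
[[4,16],[9,19],[16,0],[30,17],[32,0],[37,14],[50,0]]
[[4,16],[9,19],[16,0],[30,17],[32,0],[33,1],[37,14],[50,0]]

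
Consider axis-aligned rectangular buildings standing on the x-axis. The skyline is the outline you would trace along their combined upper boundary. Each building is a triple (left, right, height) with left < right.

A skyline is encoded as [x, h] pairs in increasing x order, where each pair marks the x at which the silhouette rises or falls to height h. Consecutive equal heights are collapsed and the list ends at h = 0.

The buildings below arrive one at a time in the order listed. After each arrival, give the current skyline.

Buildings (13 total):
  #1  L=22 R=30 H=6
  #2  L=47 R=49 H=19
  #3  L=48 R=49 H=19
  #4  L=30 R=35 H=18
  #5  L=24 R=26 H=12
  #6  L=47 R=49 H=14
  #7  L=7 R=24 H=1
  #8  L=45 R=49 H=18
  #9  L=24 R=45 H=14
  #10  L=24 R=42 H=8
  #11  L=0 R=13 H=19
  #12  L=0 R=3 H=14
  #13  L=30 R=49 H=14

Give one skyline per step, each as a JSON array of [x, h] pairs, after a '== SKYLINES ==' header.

== SKYLINES ==
[[22,6],[30,0]]
[[22,6],[30,0],[47,19],[49,0]]
[[22,6],[30,0],[47,19],[49,0]]
[[22,6],[30,18],[35,0],[47,19],[49,0]]
[[22,6],[24,12],[26,6],[30,18],[35,0],[47,19],[49,0]]
[[22,6],[24,12],[26,6],[30,18],[35,0],[47,19],[49,0]]
[[7,1],[22,6],[24,12],[26,6],[30,18],[35,0],[47,19],[49,0]]
[[7,1],[22,6],[24,12],[26,6],[30,18],[35,0],[45,18],[47,19],[49,0]]
[[7,1],[22,6],[24,14],[30,18],[35,14],[45,18],[47,19],[49,0]]
[[7,1],[22,6],[24,14],[30,18],[35,14],[45,18],[47,19],[49,0]]
[[0,19],[13,1],[22,6],[24,14],[30,18],[35,14],[45,18],[47,19],[49,0]]
[[0,19],[13,1],[22,6],[24,14],[30,18],[35,14],[45,18],[47,19],[49,0]]
[[0,19],[13,1],[22,6],[24,14],[30,18],[35,14],[45,18],[47,19],[49,0]]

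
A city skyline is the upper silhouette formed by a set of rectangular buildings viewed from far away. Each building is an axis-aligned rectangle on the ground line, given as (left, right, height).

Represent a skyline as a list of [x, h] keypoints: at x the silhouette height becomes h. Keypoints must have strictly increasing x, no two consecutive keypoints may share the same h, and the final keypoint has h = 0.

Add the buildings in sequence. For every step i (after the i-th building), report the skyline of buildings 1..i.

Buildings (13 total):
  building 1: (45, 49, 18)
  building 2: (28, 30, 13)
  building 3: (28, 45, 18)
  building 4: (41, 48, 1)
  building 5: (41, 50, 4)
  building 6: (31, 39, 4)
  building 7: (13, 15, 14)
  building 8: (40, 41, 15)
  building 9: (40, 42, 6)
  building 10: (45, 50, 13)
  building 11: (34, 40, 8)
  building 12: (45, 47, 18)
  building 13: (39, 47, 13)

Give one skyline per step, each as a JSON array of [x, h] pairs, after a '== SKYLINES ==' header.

== SKYLINES ==
[[45,18],[49,0]]
[[28,13],[30,0],[45,18],[49,0]]
[[28,18],[49,0]]
[[28,18],[49,0]]
[[28,18],[49,4],[50,0]]
[[28,18],[49,4],[50,0]]
[[13,14],[15,0],[28,18],[49,4],[50,0]]
[[13,14],[15,0],[28,18],[49,4],[50,0]]
[[13,14],[15,0],[28,18],[49,4],[50,0]]
[[13,14],[15,0],[28,18],[49,13],[50,0]]
[[13,14],[15,0],[28,18],[49,13],[50,0]]
[[13,14],[15,0],[28,18],[49,13],[50,0]]
[[13,14],[15,0],[28,18],[49,13],[50,0]]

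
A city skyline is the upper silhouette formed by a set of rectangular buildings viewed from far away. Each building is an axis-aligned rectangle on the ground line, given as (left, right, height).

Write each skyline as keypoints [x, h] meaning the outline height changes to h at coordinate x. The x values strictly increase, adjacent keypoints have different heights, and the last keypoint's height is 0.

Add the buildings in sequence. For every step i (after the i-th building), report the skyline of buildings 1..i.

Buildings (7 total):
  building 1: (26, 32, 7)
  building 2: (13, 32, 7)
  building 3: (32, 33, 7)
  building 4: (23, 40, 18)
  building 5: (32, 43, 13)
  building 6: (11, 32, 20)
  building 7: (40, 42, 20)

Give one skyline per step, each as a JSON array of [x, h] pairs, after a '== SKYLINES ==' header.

== SKYLINES ==
[[26,7],[32,0]]
[[13,7],[32,0]]
[[13,7],[33,0]]
[[13,7],[23,18],[40,0]]
[[13,7],[23,18],[40,13],[43,0]]
[[11,20],[32,18],[40,13],[43,0]]
[[11,20],[32,18],[40,20],[42,13],[43,0]]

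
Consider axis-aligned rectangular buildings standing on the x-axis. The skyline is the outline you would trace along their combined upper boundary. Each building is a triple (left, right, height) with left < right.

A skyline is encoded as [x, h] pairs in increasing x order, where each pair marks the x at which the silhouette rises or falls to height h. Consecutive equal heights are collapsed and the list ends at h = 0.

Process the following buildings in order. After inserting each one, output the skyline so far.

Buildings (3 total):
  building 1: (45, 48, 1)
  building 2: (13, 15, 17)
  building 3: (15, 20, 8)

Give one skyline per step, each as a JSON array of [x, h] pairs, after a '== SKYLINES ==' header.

== SKYLINES ==
[[45,1],[48,0]]
[[13,17],[15,0],[45,1],[48,0]]
[[13,17],[15,8],[20,0],[45,1],[48,0]]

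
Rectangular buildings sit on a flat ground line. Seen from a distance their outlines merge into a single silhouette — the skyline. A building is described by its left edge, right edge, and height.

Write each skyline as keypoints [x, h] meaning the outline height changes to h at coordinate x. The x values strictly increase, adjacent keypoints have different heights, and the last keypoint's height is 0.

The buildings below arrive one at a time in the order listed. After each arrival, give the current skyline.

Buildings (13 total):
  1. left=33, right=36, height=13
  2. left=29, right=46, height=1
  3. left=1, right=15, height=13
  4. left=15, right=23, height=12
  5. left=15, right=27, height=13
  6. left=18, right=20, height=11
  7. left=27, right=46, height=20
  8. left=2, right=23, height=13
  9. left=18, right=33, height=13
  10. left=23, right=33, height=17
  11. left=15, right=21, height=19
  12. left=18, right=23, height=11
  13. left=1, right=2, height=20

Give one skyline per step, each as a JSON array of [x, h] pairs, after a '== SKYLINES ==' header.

== SKYLINES ==
[[33,13],[36,0]]
[[29,1],[33,13],[36,1],[46,0]]
[[1,13],[15,0],[29,1],[33,13],[36,1],[46,0]]
[[1,13],[15,12],[23,0],[29,1],[33,13],[36,1],[46,0]]
[[1,13],[27,0],[29,1],[33,13],[36,1],[46,0]]
[[1,13],[27,0],[29,1],[33,13],[36,1],[46,0]]
[[1,13],[27,20],[46,0]]
[[1,13],[27,20],[46,0]]
[[1,13],[27,20],[46,0]]
[[1,13],[23,17],[27,20],[46,0]]
[[1,13],[15,19],[21,13],[23,17],[27,20],[46,0]]
[[1,13],[15,19],[21,13],[23,17],[27,20],[46,0]]
[[1,20],[2,13],[15,19],[21,13],[23,17],[27,20],[46,0]]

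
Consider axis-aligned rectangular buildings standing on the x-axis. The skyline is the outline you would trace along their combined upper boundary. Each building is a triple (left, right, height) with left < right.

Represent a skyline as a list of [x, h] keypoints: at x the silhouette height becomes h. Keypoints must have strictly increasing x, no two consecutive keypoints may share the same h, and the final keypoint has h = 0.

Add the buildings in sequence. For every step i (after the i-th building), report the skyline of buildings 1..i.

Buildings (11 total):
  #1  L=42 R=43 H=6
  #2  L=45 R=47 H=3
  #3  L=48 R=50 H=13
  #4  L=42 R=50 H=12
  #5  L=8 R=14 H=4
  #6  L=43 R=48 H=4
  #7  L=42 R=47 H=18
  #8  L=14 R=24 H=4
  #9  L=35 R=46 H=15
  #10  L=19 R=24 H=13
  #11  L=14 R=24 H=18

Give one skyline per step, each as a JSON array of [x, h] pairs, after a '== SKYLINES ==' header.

== SKYLINES ==
[[42,6],[43,0]]
[[42,6],[43,0],[45,3],[47,0]]
[[42,6],[43,0],[45,3],[47,0],[48,13],[50,0]]
[[42,12],[48,13],[50,0]]
[[8,4],[14,0],[42,12],[48,13],[50,0]]
[[8,4],[14,0],[42,12],[48,13],[50,0]]
[[8,4],[14,0],[42,18],[47,12],[48,13],[50,0]]
[[8,4],[24,0],[42,18],[47,12],[48,13],[50,0]]
[[8,4],[24,0],[35,15],[42,18],[47,12],[48,13],[50,0]]
[[8,4],[19,13],[24,0],[35,15],[42,18],[47,12],[48,13],[50,0]]
[[8,4],[14,18],[24,0],[35,15],[42,18],[47,12],[48,13],[50,0]]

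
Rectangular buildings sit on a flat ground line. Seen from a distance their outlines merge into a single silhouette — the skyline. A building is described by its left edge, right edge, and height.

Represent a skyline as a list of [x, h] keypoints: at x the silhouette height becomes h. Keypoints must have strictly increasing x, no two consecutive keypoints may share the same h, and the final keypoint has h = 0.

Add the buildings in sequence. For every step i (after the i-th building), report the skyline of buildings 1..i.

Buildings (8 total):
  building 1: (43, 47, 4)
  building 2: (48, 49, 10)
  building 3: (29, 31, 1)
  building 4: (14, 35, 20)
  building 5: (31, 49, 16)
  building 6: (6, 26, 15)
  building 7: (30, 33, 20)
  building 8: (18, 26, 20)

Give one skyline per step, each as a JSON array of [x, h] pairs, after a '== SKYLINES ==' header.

== SKYLINES ==
[[43,4],[47,0]]
[[43,4],[47,0],[48,10],[49,0]]
[[29,1],[31,0],[43,4],[47,0],[48,10],[49,0]]
[[14,20],[35,0],[43,4],[47,0],[48,10],[49,0]]
[[14,20],[35,16],[49,0]]
[[6,15],[14,20],[35,16],[49,0]]
[[6,15],[14,20],[35,16],[49,0]]
[[6,15],[14,20],[35,16],[49,0]]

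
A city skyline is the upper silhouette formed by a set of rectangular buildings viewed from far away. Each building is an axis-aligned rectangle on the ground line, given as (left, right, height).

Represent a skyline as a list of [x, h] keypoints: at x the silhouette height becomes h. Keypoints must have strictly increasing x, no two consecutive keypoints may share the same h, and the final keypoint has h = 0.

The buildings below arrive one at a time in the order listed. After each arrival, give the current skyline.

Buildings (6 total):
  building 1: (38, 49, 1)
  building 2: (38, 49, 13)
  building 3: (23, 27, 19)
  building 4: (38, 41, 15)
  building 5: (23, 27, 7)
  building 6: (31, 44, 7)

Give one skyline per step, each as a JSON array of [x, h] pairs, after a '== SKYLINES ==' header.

== SKYLINES ==
[[38,1],[49,0]]
[[38,13],[49,0]]
[[23,19],[27,0],[38,13],[49,0]]
[[23,19],[27,0],[38,15],[41,13],[49,0]]
[[23,19],[27,0],[38,15],[41,13],[49,0]]
[[23,19],[27,0],[31,7],[38,15],[41,13],[49,0]]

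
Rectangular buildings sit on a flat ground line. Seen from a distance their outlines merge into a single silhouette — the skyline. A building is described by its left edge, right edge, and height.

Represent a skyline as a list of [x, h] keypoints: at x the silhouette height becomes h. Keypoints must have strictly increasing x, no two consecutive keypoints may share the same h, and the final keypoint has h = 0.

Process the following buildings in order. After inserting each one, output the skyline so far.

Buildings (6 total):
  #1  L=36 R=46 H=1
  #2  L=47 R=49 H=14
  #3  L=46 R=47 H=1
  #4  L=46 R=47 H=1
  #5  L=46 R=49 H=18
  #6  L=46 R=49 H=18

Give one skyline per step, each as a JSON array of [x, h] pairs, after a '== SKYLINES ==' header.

== SKYLINES ==
[[36,1],[46,0]]
[[36,1],[46,0],[47,14],[49,0]]
[[36,1],[47,14],[49,0]]
[[36,1],[47,14],[49,0]]
[[36,1],[46,18],[49,0]]
[[36,1],[46,18],[49,0]]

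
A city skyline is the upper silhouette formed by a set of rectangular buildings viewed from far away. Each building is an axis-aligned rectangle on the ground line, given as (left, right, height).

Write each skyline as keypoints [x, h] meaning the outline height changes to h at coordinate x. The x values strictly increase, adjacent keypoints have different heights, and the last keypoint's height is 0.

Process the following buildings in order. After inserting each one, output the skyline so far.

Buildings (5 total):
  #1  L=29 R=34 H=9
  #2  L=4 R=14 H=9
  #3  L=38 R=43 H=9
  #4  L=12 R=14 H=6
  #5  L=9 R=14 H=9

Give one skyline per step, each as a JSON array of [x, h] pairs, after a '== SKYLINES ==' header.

== SKYLINES ==
[[29,9],[34,0]]
[[4,9],[14,0],[29,9],[34,0]]
[[4,9],[14,0],[29,9],[34,0],[38,9],[43,0]]
[[4,9],[14,0],[29,9],[34,0],[38,9],[43,0]]
[[4,9],[14,0],[29,9],[34,0],[38,9],[43,0]]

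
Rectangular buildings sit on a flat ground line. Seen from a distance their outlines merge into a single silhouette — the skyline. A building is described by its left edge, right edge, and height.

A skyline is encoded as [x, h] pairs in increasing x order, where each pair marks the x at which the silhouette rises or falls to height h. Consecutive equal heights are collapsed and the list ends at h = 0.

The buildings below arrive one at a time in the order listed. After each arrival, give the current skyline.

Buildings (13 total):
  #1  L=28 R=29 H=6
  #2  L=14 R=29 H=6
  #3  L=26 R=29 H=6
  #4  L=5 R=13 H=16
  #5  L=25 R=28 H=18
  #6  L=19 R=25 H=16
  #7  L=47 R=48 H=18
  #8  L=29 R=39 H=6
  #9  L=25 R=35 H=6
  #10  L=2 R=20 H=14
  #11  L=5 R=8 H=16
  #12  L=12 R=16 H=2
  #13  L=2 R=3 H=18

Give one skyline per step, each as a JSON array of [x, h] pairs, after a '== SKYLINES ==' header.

== SKYLINES ==
[[28,6],[29,0]]
[[14,6],[29,0]]
[[14,6],[29,0]]
[[5,16],[13,0],[14,6],[29,0]]
[[5,16],[13,0],[14,6],[25,18],[28,6],[29,0]]
[[5,16],[13,0],[14,6],[19,16],[25,18],[28,6],[29,0]]
[[5,16],[13,0],[14,6],[19,16],[25,18],[28,6],[29,0],[47,18],[48,0]]
[[5,16],[13,0],[14,6],[19,16],[25,18],[28,6],[39,0],[47,18],[48,0]]
[[5,16],[13,0],[14,6],[19,16],[25,18],[28,6],[39,0],[47,18],[48,0]]
[[2,14],[5,16],[13,14],[19,16],[25,18],[28,6],[39,0],[47,18],[48,0]]
[[2,14],[5,16],[13,14],[19,16],[25,18],[28,6],[39,0],[47,18],[48,0]]
[[2,14],[5,16],[13,14],[19,16],[25,18],[28,6],[39,0],[47,18],[48,0]]
[[2,18],[3,14],[5,16],[13,14],[19,16],[25,18],[28,6],[39,0],[47,18],[48,0]]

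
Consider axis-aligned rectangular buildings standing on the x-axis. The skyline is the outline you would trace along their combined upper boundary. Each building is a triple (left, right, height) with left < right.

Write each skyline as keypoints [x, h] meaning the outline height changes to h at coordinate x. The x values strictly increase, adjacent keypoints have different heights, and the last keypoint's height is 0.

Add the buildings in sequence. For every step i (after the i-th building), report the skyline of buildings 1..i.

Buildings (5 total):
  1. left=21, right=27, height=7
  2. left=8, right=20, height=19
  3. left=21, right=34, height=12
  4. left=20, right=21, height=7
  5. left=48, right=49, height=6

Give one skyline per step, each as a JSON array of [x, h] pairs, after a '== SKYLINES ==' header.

== SKYLINES ==
[[21,7],[27,0]]
[[8,19],[20,0],[21,7],[27,0]]
[[8,19],[20,0],[21,12],[34,0]]
[[8,19],[20,7],[21,12],[34,0]]
[[8,19],[20,7],[21,12],[34,0],[48,6],[49,0]]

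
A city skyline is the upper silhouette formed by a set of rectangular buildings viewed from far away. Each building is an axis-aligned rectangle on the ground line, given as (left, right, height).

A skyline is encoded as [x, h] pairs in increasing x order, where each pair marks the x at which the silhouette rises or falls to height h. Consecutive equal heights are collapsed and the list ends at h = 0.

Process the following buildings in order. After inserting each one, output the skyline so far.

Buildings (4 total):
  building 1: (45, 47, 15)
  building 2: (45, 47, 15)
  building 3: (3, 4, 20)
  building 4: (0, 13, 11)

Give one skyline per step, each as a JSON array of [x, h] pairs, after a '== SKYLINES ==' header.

== SKYLINES ==
[[45,15],[47,0]]
[[45,15],[47,0]]
[[3,20],[4,0],[45,15],[47,0]]
[[0,11],[3,20],[4,11],[13,0],[45,15],[47,0]]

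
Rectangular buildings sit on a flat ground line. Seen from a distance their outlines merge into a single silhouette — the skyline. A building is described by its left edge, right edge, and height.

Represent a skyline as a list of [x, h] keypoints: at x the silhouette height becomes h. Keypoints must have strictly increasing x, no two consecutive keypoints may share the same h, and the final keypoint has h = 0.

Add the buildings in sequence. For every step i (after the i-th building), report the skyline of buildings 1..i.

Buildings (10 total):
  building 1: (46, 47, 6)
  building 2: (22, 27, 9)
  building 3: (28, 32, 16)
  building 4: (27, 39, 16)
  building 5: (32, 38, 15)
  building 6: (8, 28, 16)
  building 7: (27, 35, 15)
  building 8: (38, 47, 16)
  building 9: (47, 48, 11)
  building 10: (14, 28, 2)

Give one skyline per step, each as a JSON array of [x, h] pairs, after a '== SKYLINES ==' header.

== SKYLINES ==
[[46,6],[47,0]]
[[22,9],[27,0],[46,6],[47,0]]
[[22,9],[27,0],[28,16],[32,0],[46,6],[47,0]]
[[22,9],[27,16],[39,0],[46,6],[47,0]]
[[22,9],[27,16],[39,0],[46,6],[47,0]]
[[8,16],[39,0],[46,6],[47,0]]
[[8,16],[39,0],[46,6],[47,0]]
[[8,16],[47,0]]
[[8,16],[47,11],[48,0]]
[[8,16],[47,11],[48,0]]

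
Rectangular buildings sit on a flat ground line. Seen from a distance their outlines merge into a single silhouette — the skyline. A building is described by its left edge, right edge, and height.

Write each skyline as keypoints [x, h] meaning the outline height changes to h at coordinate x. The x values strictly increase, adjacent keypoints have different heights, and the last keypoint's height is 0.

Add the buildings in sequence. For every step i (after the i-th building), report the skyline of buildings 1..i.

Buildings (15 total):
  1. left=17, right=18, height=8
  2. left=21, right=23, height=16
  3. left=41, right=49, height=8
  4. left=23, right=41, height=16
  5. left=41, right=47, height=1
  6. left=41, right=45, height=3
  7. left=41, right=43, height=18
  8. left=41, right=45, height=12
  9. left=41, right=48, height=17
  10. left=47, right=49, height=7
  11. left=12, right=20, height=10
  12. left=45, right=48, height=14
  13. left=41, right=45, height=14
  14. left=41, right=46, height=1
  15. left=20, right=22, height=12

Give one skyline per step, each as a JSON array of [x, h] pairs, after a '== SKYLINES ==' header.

== SKYLINES ==
[[17,8],[18,0]]
[[17,8],[18,0],[21,16],[23,0]]
[[17,8],[18,0],[21,16],[23,0],[41,8],[49,0]]
[[17,8],[18,0],[21,16],[41,8],[49,0]]
[[17,8],[18,0],[21,16],[41,8],[49,0]]
[[17,8],[18,0],[21,16],[41,8],[49,0]]
[[17,8],[18,0],[21,16],[41,18],[43,8],[49,0]]
[[17,8],[18,0],[21,16],[41,18],[43,12],[45,8],[49,0]]
[[17,8],[18,0],[21,16],[41,18],[43,17],[48,8],[49,0]]
[[17,8],[18,0],[21,16],[41,18],[43,17],[48,8],[49,0]]
[[12,10],[20,0],[21,16],[41,18],[43,17],[48,8],[49,0]]
[[12,10],[20,0],[21,16],[41,18],[43,17],[48,8],[49,0]]
[[12,10],[20,0],[21,16],[41,18],[43,17],[48,8],[49,0]]
[[12,10],[20,0],[21,16],[41,18],[43,17],[48,8],[49,0]]
[[12,10],[20,12],[21,16],[41,18],[43,17],[48,8],[49,0]]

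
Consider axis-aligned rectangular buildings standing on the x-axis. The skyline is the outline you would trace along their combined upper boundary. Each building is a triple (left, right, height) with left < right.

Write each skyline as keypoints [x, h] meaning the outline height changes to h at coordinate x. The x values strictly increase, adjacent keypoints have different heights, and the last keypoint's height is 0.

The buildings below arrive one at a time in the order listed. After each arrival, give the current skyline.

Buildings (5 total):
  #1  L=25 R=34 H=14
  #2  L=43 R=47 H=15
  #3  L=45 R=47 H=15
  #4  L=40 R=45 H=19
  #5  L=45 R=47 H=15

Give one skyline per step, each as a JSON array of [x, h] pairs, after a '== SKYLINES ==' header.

== SKYLINES ==
[[25,14],[34,0]]
[[25,14],[34,0],[43,15],[47,0]]
[[25,14],[34,0],[43,15],[47,0]]
[[25,14],[34,0],[40,19],[45,15],[47,0]]
[[25,14],[34,0],[40,19],[45,15],[47,0]]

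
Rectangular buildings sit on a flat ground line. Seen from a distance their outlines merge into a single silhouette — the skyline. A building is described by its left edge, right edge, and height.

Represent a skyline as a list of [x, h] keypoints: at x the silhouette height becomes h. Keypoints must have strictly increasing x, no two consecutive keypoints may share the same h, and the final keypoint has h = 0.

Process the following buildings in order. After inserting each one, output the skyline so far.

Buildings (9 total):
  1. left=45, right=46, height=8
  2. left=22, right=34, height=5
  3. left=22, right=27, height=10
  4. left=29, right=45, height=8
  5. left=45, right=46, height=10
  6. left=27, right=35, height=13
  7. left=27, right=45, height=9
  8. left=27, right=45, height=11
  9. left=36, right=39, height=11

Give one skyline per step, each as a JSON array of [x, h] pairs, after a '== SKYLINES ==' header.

== SKYLINES ==
[[45,8],[46,0]]
[[22,5],[34,0],[45,8],[46,0]]
[[22,10],[27,5],[34,0],[45,8],[46,0]]
[[22,10],[27,5],[29,8],[46,0]]
[[22,10],[27,5],[29,8],[45,10],[46,0]]
[[22,10],[27,13],[35,8],[45,10],[46,0]]
[[22,10],[27,13],[35,9],[45,10],[46,0]]
[[22,10],[27,13],[35,11],[45,10],[46,0]]
[[22,10],[27,13],[35,11],[45,10],[46,0]]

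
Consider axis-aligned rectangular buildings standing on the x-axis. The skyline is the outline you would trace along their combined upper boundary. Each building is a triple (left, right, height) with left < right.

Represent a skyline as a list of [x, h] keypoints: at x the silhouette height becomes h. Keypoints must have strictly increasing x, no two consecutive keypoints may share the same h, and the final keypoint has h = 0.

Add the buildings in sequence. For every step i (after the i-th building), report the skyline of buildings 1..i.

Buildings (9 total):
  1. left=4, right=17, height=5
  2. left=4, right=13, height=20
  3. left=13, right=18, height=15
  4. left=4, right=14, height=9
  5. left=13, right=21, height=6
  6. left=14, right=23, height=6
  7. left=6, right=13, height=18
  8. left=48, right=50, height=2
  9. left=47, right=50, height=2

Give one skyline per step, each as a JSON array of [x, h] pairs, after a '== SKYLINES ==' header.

== SKYLINES ==
[[4,5],[17,0]]
[[4,20],[13,5],[17,0]]
[[4,20],[13,15],[18,0]]
[[4,20],[13,15],[18,0]]
[[4,20],[13,15],[18,6],[21,0]]
[[4,20],[13,15],[18,6],[23,0]]
[[4,20],[13,15],[18,6],[23,0]]
[[4,20],[13,15],[18,6],[23,0],[48,2],[50,0]]
[[4,20],[13,15],[18,6],[23,0],[47,2],[50,0]]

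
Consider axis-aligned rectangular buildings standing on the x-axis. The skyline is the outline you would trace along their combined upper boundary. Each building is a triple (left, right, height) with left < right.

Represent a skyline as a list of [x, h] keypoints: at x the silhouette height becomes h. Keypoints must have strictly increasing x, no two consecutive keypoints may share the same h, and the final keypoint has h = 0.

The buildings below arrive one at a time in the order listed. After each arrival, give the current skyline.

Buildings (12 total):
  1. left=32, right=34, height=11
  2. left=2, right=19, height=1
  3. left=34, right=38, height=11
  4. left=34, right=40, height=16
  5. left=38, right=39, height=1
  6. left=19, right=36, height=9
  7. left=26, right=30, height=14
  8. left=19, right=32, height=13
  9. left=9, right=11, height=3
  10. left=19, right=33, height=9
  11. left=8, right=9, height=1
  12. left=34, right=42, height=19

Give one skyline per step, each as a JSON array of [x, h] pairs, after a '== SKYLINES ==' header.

== SKYLINES ==
[[32,11],[34,0]]
[[2,1],[19,0],[32,11],[34,0]]
[[2,1],[19,0],[32,11],[38,0]]
[[2,1],[19,0],[32,11],[34,16],[40,0]]
[[2,1],[19,0],[32,11],[34,16],[40,0]]
[[2,1],[19,9],[32,11],[34,16],[40,0]]
[[2,1],[19,9],[26,14],[30,9],[32,11],[34,16],[40,0]]
[[2,1],[19,13],[26,14],[30,13],[32,11],[34,16],[40,0]]
[[2,1],[9,3],[11,1],[19,13],[26,14],[30,13],[32,11],[34,16],[40,0]]
[[2,1],[9,3],[11,1],[19,13],[26,14],[30,13],[32,11],[34,16],[40,0]]
[[2,1],[9,3],[11,1],[19,13],[26,14],[30,13],[32,11],[34,16],[40,0]]
[[2,1],[9,3],[11,1],[19,13],[26,14],[30,13],[32,11],[34,19],[42,0]]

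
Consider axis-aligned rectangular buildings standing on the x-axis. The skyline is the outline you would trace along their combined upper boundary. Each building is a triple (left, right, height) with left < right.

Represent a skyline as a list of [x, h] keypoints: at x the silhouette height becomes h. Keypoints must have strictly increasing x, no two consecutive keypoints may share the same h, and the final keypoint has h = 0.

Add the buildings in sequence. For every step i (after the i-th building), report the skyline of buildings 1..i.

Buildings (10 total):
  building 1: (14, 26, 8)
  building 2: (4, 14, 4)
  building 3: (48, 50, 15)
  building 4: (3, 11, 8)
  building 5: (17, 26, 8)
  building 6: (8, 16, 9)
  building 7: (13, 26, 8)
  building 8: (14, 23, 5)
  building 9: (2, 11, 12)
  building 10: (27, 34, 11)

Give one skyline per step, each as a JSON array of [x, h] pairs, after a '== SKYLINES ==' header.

== SKYLINES ==
[[14,8],[26,0]]
[[4,4],[14,8],[26,0]]
[[4,4],[14,8],[26,0],[48,15],[50,0]]
[[3,8],[11,4],[14,8],[26,0],[48,15],[50,0]]
[[3,8],[11,4],[14,8],[26,0],[48,15],[50,0]]
[[3,8],[8,9],[16,8],[26,0],[48,15],[50,0]]
[[3,8],[8,9],[16,8],[26,0],[48,15],[50,0]]
[[3,8],[8,9],[16,8],[26,0],[48,15],[50,0]]
[[2,12],[11,9],[16,8],[26,0],[48,15],[50,0]]
[[2,12],[11,9],[16,8],[26,0],[27,11],[34,0],[48,15],[50,0]]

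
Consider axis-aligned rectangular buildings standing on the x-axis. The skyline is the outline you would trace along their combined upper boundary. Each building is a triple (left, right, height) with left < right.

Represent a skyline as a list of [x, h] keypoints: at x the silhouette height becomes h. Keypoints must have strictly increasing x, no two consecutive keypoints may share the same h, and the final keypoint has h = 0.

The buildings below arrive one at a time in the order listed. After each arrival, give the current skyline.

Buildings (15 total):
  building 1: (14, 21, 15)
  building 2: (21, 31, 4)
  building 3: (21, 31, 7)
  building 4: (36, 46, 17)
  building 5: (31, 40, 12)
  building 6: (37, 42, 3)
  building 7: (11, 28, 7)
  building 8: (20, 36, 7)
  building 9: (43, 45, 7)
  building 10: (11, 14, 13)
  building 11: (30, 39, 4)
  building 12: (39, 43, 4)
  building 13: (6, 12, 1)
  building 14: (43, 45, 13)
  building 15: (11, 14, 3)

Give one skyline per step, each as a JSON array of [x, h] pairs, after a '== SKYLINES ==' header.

== SKYLINES ==
[[14,15],[21,0]]
[[14,15],[21,4],[31,0]]
[[14,15],[21,7],[31,0]]
[[14,15],[21,7],[31,0],[36,17],[46,0]]
[[14,15],[21,7],[31,12],[36,17],[46,0]]
[[14,15],[21,7],[31,12],[36,17],[46,0]]
[[11,7],[14,15],[21,7],[31,12],[36,17],[46,0]]
[[11,7],[14,15],[21,7],[31,12],[36,17],[46,0]]
[[11,7],[14,15],[21,7],[31,12],[36,17],[46,0]]
[[11,13],[14,15],[21,7],[31,12],[36,17],[46,0]]
[[11,13],[14,15],[21,7],[31,12],[36,17],[46,0]]
[[11,13],[14,15],[21,7],[31,12],[36,17],[46,0]]
[[6,1],[11,13],[14,15],[21,7],[31,12],[36,17],[46,0]]
[[6,1],[11,13],[14,15],[21,7],[31,12],[36,17],[46,0]]
[[6,1],[11,13],[14,15],[21,7],[31,12],[36,17],[46,0]]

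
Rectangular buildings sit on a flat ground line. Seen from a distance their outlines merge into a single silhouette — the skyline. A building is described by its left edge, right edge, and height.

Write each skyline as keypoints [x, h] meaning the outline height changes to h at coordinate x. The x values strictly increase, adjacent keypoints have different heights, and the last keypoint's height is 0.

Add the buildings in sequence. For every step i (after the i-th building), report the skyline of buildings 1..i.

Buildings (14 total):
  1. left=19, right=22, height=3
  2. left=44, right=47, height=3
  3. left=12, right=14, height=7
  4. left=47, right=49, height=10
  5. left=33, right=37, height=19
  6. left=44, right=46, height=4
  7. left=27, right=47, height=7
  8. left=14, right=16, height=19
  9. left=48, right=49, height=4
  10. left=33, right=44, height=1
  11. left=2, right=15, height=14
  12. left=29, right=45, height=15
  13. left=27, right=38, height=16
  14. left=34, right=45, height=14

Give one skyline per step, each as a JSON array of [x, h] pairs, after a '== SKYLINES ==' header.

== SKYLINES ==
[[19,3],[22,0]]
[[19,3],[22,0],[44,3],[47,0]]
[[12,7],[14,0],[19,3],[22,0],[44,3],[47,0]]
[[12,7],[14,0],[19,3],[22,0],[44,3],[47,10],[49,0]]
[[12,7],[14,0],[19,3],[22,0],[33,19],[37,0],[44,3],[47,10],[49,0]]
[[12,7],[14,0],[19,3],[22,0],[33,19],[37,0],[44,4],[46,3],[47,10],[49,0]]
[[12,7],[14,0],[19,3],[22,0],[27,7],[33,19],[37,7],[47,10],[49,0]]
[[12,7],[14,19],[16,0],[19,3],[22,0],[27,7],[33,19],[37,7],[47,10],[49,0]]
[[12,7],[14,19],[16,0],[19,3],[22,0],[27,7],[33,19],[37,7],[47,10],[49,0]]
[[12,7],[14,19],[16,0],[19,3],[22,0],[27,7],[33,19],[37,7],[47,10],[49,0]]
[[2,14],[14,19],[16,0],[19,3],[22,0],[27,7],[33,19],[37,7],[47,10],[49,0]]
[[2,14],[14,19],[16,0],[19,3],[22,0],[27,7],[29,15],[33,19],[37,15],[45,7],[47,10],[49,0]]
[[2,14],[14,19],[16,0],[19,3],[22,0],[27,16],[33,19],[37,16],[38,15],[45,7],[47,10],[49,0]]
[[2,14],[14,19],[16,0],[19,3],[22,0],[27,16],[33,19],[37,16],[38,15],[45,7],[47,10],[49,0]]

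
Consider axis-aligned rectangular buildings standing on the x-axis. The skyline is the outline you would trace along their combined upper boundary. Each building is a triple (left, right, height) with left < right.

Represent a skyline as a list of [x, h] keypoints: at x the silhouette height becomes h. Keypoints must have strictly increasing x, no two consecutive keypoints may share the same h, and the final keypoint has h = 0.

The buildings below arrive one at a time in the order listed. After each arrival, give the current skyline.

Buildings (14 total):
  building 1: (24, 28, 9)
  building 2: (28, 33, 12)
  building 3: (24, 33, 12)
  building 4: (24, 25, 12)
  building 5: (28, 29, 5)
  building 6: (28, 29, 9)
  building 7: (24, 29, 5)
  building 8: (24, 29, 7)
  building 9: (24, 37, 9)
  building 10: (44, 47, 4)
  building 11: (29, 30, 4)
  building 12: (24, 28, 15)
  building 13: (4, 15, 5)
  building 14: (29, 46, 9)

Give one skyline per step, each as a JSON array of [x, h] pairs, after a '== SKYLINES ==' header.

== SKYLINES ==
[[24,9],[28,0]]
[[24,9],[28,12],[33,0]]
[[24,12],[33,0]]
[[24,12],[33,0]]
[[24,12],[33,0]]
[[24,12],[33,0]]
[[24,12],[33,0]]
[[24,12],[33,0]]
[[24,12],[33,9],[37,0]]
[[24,12],[33,9],[37,0],[44,4],[47,0]]
[[24,12],[33,9],[37,0],[44,4],[47,0]]
[[24,15],[28,12],[33,9],[37,0],[44,4],[47,0]]
[[4,5],[15,0],[24,15],[28,12],[33,9],[37,0],[44,4],[47,0]]
[[4,5],[15,0],[24,15],[28,12],[33,9],[46,4],[47,0]]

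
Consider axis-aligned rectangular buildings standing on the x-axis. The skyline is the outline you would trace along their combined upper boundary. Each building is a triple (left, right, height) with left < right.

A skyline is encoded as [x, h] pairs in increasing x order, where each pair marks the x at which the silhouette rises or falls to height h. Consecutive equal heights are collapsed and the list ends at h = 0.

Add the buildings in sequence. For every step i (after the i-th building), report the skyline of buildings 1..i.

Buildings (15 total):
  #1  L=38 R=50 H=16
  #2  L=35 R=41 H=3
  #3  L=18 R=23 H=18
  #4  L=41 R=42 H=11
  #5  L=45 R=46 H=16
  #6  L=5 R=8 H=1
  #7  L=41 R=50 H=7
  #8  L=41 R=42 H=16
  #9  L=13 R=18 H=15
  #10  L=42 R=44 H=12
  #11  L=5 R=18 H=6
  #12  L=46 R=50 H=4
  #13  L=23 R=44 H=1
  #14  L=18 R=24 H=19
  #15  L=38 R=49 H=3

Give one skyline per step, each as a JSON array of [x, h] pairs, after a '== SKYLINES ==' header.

== SKYLINES ==
[[38,16],[50,0]]
[[35,3],[38,16],[50,0]]
[[18,18],[23,0],[35,3],[38,16],[50,0]]
[[18,18],[23,0],[35,3],[38,16],[50,0]]
[[18,18],[23,0],[35,3],[38,16],[50,0]]
[[5,1],[8,0],[18,18],[23,0],[35,3],[38,16],[50,0]]
[[5,1],[8,0],[18,18],[23,0],[35,3],[38,16],[50,0]]
[[5,1],[8,0],[18,18],[23,0],[35,3],[38,16],[50,0]]
[[5,1],[8,0],[13,15],[18,18],[23,0],[35,3],[38,16],[50,0]]
[[5,1],[8,0],[13,15],[18,18],[23,0],[35,3],[38,16],[50,0]]
[[5,6],[13,15],[18,18],[23,0],[35,3],[38,16],[50,0]]
[[5,6],[13,15],[18,18],[23,0],[35,3],[38,16],[50,0]]
[[5,6],[13,15],[18,18],[23,1],[35,3],[38,16],[50,0]]
[[5,6],[13,15],[18,19],[24,1],[35,3],[38,16],[50,0]]
[[5,6],[13,15],[18,19],[24,1],[35,3],[38,16],[50,0]]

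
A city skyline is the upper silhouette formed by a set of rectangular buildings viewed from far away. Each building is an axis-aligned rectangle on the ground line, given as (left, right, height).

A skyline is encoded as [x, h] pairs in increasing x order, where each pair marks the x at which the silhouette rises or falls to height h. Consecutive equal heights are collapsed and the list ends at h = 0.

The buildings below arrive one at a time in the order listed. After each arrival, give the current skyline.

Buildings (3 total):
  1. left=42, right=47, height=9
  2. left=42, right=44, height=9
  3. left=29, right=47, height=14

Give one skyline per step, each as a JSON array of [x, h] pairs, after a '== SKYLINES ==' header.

== SKYLINES ==
[[42,9],[47,0]]
[[42,9],[47,0]]
[[29,14],[47,0]]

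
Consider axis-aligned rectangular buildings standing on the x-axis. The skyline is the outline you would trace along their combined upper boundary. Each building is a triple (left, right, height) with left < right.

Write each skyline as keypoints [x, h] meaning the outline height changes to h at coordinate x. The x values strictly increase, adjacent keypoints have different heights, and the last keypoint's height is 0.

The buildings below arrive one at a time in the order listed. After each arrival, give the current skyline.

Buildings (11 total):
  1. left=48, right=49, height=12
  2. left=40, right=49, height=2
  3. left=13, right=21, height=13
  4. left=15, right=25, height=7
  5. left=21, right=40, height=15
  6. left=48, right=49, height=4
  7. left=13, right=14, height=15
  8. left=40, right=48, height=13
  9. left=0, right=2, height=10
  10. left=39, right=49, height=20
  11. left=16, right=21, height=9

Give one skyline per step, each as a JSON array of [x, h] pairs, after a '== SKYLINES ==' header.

== SKYLINES ==
[[48,12],[49,0]]
[[40,2],[48,12],[49,0]]
[[13,13],[21,0],[40,2],[48,12],[49,0]]
[[13,13],[21,7],[25,0],[40,2],[48,12],[49,0]]
[[13,13],[21,15],[40,2],[48,12],[49,0]]
[[13,13],[21,15],[40,2],[48,12],[49,0]]
[[13,15],[14,13],[21,15],[40,2],[48,12],[49,0]]
[[13,15],[14,13],[21,15],[40,13],[48,12],[49,0]]
[[0,10],[2,0],[13,15],[14,13],[21,15],[40,13],[48,12],[49,0]]
[[0,10],[2,0],[13,15],[14,13],[21,15],[39,20],[49,0]]
[[0,10],[2,0],[13,15],[14,13],[21,15],[39,20],[49,0]]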